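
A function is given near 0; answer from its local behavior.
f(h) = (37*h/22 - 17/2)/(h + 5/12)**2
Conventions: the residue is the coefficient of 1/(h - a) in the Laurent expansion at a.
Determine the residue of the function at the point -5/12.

The residue is 37/22.

At the order-2 pole -5/12 set g(h) = (h - (-5/12))^2*f(h) = 37*h/22 - 17/2.
Order-2 pole: residue = g'(a); g'(-5/12) = 37/22, so the residue is 37/22.


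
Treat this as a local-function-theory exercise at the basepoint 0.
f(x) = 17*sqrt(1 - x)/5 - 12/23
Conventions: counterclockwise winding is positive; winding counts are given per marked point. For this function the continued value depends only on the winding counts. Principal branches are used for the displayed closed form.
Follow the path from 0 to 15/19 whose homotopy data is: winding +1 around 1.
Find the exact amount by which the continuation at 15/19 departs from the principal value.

The rational part is single-valued and drops out of the difference; each branch term changes only by its own monodromy.
(17/5)*sqrt(1 - x/(1)): winding +1 is odd, the square root flips sign, contributing -2*(17/5)*sqrt(1 - (15/19)/(1)) = -2*(17/5)*sqrt(4/19) = -(68/95)*sqrt(19).
Summing the contributions at x = 15/19 gives -(68/95)*sqrt(19).

Continued minus principal equals -(68/95)*sqrt(19).


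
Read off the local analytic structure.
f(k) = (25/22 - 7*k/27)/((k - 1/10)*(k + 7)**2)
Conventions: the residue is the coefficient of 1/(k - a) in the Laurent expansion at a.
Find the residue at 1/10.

At the order-1 pole 1/10 set g(k) = (k - (1/10))*f(k) = (25/22 - 7*k/27)/(k + 7)**2.
Simple pole: residue = g(a) at a = 1/10, which is 32980/1497177.

The residue is 32980/1497177.


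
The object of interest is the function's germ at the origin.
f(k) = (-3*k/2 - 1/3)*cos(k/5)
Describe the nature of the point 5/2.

The point is a regular point.

There is no denominator, hence no pole anywhere.
The factor cos(k/5) is entire.
So the germ continues analytically to 5/2.


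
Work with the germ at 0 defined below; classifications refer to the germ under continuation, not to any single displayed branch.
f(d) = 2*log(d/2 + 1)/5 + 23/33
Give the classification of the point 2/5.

There is no denominator, hence no pole anywhere.
Branch term log(1 - d/(-2)): argument at 2/5 is 6/5, nonzero, so 2/5 is not its branch point (a point on a principal cut is still regular for the continued germ).
So the germ continues analytically to 2/5.

The point is a regular point.


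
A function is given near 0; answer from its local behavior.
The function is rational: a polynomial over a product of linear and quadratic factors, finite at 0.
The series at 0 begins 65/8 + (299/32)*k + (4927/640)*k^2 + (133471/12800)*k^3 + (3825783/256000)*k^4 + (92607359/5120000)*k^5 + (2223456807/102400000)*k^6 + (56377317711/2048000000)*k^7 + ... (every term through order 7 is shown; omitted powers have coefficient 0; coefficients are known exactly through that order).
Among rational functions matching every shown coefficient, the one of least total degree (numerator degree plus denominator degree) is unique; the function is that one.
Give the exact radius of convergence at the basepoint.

The radius of convergence is 4/5.

No rational of total degree below 3 reproduces all 8 coefficients; solving the [0/3] Pade equations on them gives f(k) = -13/((k - 4/5)*(k**2 + k/5 + 2)), whose expansion matches every shown term.
Denominator factor (k**2 + k/5 + 2): discriminant -199/25, complex-conjugate roots (-1/10) + ((1/10)*sqrt(199))*i and (-1/10) - ((1/10)*sqrt(199))*i; poles of order 1, moduli sqrt(2) and sqrt(2).
Denominator factor (k - 4/5): pole of order 1 at 4/5, modulus 4/5.
The radius of convergence is the smallest modulus among the singular points: 4/5.


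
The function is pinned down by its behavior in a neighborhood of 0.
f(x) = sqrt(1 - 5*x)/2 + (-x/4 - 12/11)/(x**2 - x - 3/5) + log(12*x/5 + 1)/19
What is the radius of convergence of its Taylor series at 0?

The radius of convergence is 1/5.

Denominator factor (x**2 - x - 3/5): discriminant 17/5, real irrational roots 1/2 + (1/10)*sqrt(85) and 1/2 - (1/10)*sqrt(85); poles of order 1, moduli 1/2 + (1/10)*sqrt(85) and -1/2 + (1/10)*sqrt(85).
Branch term (1/2)*sqrt(1 - x/(1/5)): its argument vanishes at x = 1/5, a square-root branch point, modulus 1/5.
Branch term (1/19)*log(1 - x/(-5/12)): its argument vanishes at x = -5/12, a logarithmic branch point, modulus 5/12.
The radius of convergence is the smallest modulus among the singular points: 1/5.


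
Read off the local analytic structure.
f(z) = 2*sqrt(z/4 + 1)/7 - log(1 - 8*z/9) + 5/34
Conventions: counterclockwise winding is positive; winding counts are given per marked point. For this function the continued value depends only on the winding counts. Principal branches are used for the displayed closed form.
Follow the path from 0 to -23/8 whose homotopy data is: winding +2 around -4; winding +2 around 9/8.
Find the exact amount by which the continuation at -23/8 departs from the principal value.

Continued minus principal equals -(4)*pi*i.

The rational part is single-valued and drops out of the difference; each branch term changes only by its own monodromy.
(2/7)*sqrt(1 - z/(-4)): winding +2 is even, the square root returns to the same sheet, contribution 0.
(-1)*log(1 - z/(9/8)): each positive loop around 9/8 adds 2*pi*i to the log, so winding +2 contributes (-1)*(2)*2*pi*i = -(4)*pi*i.
Summing the contributions at z = -23/8 gives -(4)*pi*i.


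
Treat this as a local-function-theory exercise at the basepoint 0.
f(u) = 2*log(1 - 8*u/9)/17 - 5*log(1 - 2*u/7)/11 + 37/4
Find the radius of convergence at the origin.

The radius of convergence is 9/8.

Branch term (2/17)*log(1 - u/(9/8)): its argument vanishes at u = 9/8, a logarithmic branch point, modulus 9/8.
Branch term (-5/11)*log(1 - u/(7/2)): its argument vanishes at u = 7/2, a logarithmic branch point, modulus 7/2.
The radius of convergence is the smallest modulus among the singular points: 9/8.


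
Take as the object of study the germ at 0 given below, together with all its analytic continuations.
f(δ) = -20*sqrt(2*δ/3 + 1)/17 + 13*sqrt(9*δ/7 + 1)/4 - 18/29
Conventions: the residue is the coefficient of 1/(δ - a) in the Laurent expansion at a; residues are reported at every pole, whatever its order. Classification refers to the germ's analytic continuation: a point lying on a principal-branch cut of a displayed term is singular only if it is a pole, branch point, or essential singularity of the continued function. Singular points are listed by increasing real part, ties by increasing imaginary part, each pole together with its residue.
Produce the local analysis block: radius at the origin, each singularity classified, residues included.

Branch term (13/4)*sqrt(1 - δ/(-7/9)): its argument vanishes at δ = -7/9, a square-root branch point, modulus 7/9.
Branch term (-20/17)*sqrt(1 - δ/(-3/2)): its argument vanishes at δ = -3/2, a square-root branch point, modulus 3/2.
The radius of convergence is the smallest modulus among the singular points: 7/9.
List the singular points by increasing real part (a conjugate pair: the negative imaginary part first).

Radius of convergence at 0: 7/9.
At -3/2: an algebraic (square-root) branch point.
At -7/9: an algebraic (square-root) branch point.


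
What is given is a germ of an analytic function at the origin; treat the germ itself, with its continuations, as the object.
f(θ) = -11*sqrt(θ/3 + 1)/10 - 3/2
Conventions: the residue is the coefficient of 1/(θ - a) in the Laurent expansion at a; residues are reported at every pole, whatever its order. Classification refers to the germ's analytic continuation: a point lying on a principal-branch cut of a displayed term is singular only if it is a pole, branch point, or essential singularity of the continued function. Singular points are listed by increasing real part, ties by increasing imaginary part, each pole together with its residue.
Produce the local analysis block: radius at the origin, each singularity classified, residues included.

Branch term (-11/10)*sqrt(1 - θ/(-3)): its argument vanishes at θ = -3, a square-root branch point, modulus 3.
The radius of convergence is the smallest modulus among the singular points: 3.

Radius of convergence at 0: 3.
At -3: an algebraic (square-root) branch point.


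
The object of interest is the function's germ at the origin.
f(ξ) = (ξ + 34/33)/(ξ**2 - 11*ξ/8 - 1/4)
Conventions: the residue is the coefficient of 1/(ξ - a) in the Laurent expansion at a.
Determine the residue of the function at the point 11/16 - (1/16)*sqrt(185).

The factor ξ**2 - 11*ξ/8 - 1/4 splits as (ξ - a)(ξ - a') with a = 11/16 - (1/16)*sqrt(185), a' = 11/16 + (1/16)*sqrt(185). At the order-1 pole a set g(ξ) = (ξ - a)*f(ξ) = [ξ + 34/33] / (ξ - a').
Simple pole: residue = g(a) at a = 11/16 - (1/16)*sqrt(185), which is 1/2 - (907/12210)*sqrt(185).

The residue is 1/2 - (907/12210)*sqrt(185).


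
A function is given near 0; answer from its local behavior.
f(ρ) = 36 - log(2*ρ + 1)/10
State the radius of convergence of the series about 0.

Branch term (-1/10)*log(1 - ρ/(-1/2)): its argument vanishes at ρ = -1/2, a logarithmic branch point, modulus 1/2.
The radius of convergence is the smallest modulus among the singular points: 1/2.

The radius of convergence is 1/2.


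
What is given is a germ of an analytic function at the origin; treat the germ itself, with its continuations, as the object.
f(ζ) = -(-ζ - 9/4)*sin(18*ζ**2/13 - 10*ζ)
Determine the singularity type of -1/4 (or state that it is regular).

There is no denominator, hence no pole anywhere.
The factor -sin(18*ζ**2/13 - 10*ζ) is entire.
So the germ continues analytically to -1/4.

The point is a regular point.


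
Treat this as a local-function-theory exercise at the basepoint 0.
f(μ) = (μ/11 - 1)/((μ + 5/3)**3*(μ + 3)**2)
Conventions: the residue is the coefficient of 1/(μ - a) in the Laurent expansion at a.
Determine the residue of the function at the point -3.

At the order-2 pole -3 set g(μ) = (μ - (-3))^2*f(μ) = (μ/11 - 1)/(μ + 5/3)**3.
Order-2 pole: residue = g'(a); g'(-3) = 1647/1408, so the residue is 1647/1408.

The residue is 1647/1408.


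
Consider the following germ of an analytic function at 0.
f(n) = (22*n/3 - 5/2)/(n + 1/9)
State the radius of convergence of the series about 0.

The radius of convergence is 1/9.

Denominator factor (n + 1/9): pole of order 1 at -1/9, modulus 1/9.
The radius of convergence is the smallest modulus among the singular points: 1/9.


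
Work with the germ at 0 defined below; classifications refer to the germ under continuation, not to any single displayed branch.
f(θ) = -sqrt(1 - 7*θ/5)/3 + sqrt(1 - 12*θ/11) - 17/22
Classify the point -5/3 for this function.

The point is a regular point.

There is no denominator, hence no pole anywhere.
Branch term sqrt(1 - θ/(11/12)): argument at -5/3 is 31/11, nonzero, so -5/3 is not its branch point (a point on a principal cut is still regular for the continued germ).
Branch term sqrt(1 - θ/(5/7)): argument at -5/3 is 10/3, nonzero, so -5/3 is not its branch point (a point on a principal cut is still regular for the continued germ).
So the germ continues analytically to -5/3.


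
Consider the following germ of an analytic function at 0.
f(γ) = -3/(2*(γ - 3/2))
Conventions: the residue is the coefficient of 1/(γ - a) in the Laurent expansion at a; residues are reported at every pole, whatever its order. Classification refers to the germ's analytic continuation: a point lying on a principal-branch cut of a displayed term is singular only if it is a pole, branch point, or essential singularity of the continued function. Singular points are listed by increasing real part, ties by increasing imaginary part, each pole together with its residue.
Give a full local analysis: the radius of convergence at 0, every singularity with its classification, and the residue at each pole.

Denominator factor (γ - 3/2): pole of order 1 at 3/2, modulus 3/2.
The radius of convergence is the smallest modulus among the singular points: 3/2.
At the order-1 pole 3/2 set g(γ) = (γ - (3/2))*f(γ) = -3/2.
Simple pole: residue = g(a) at a = 3/2, which is -3/2.

Radius of convergence at 0: 3/2.
At 3/2: a pole of order 1; residue -3/2.


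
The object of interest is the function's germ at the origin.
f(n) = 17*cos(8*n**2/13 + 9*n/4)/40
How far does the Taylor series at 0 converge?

The factor cos(8*n**2/13 + 9*n/4) is entire and contributes no finite singular point.
The polynomial part has no poles.
No finite singular points: the Taylor series at 0 converges everywhere.

The radius of convergence is infinite.


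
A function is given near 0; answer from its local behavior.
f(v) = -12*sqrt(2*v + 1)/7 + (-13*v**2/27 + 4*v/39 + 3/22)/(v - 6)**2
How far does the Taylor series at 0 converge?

The radius of convergence is 1/2.

Denominator factor (v - 6)^2: pole of order 2 at 6, modulus 6.
Branch term (-12/7)*sqrt(1 - v/(-1/2)): its argument vanishes at v = -1/2, a square-root branch point, modulus 1/2.
The radius of convergence is the smallest modulus among the singular points: 1/2.


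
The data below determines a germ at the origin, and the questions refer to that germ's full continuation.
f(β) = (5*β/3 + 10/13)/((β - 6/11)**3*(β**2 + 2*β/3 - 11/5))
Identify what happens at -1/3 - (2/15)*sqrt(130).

The denominator factor β**2 + 2*β/3 - 11/5 vanishes at -1/3 - (2/15)*sqrt(130) and appears to the power 1; the numerator there equals 25/117 - (2/9)*sqrt(130), nonzero, and no other factor vanishes.
Hence a pole whose order is the multiplicity, 1.

The point is a pole of order 1.


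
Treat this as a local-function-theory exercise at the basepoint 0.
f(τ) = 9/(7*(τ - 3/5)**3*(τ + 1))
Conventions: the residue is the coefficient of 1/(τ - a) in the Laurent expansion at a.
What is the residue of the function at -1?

At the order-1 pole -1 set g(τ) = (τ - (-1))*f(τ) = 9/(7*(τ - 3/5)**3).
Simple pole: residue = g(a) at a = -1, which is -1125/3584.

The residue is -1125/3584.


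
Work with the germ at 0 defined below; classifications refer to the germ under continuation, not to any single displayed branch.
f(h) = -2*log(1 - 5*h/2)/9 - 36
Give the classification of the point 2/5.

The term (-2/9)*log(1 - h/(2/5)) has argument 1 - 2/5/(2/5) = 0 at 2/5: a logarithmic (infinitely-sheeted) branch point; the remaining terms are analytic or single-valued there.

The point is a logarithmic branch point.


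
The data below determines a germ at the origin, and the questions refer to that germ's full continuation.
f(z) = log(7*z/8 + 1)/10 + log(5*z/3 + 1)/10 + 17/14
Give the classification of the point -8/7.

The point is a logarithmic branch point.

The term (1/10)*log(1 - z/(-8/7)) has argument 1 - -8/7/(-8/7) = 0 at -8/7: a logarithmic (infinitely-sheeted) branch point; the remaining terms are analytic or single-valued there.


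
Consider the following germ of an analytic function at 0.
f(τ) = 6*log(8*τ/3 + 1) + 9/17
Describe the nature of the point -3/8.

The point is a logarithmic branch point.

The term (6)*log(1 - τ/(-3/8)) has argument 1 - -3/8/(-3/8) = 0 at -3/8: a logarithmic (infinitely-sheeted) branch point; the remaining terms are analytic or single-valued there.


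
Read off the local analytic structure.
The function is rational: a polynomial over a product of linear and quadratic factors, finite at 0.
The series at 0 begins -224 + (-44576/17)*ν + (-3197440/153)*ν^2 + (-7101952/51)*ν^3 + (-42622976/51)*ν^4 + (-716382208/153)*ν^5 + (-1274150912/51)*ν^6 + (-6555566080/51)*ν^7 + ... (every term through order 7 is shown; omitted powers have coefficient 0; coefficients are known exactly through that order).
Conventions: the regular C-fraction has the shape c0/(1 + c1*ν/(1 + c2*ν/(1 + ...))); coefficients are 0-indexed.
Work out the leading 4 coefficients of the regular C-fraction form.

Taylor coefficients (read off): a_0 = -224, a_1 = -44576/17, a_2 = -3197440/153, a_3 = -7101952/51.
c0 = a_0 = -224. Peel one level at a time: if S = 1 + c*ν/S' with S'(0) = 1, then c is the ν-coefficient of S and S' = c*ν/(S - 1).
S_1 = c0/f = 1 + (-199/17)*ν + (796223/18207)*ν^2 + ...; c1 = -199/17.
S_2 = c1*ν/(S_1 - 1) = 1 + (796223/213129)*ν + (1636771504/157176369)*ν^2 + ...; c2 = 796223/213129.
S_3 = c2*ν/(S_2 - 1) = 1 + (-27825115568/9982247751)*ν + ...; c3 = -27825115568/9982247751.

The regular C-fraction coefficients are [-224, -199/17, 796223/213129, -27825115568/9982247751].


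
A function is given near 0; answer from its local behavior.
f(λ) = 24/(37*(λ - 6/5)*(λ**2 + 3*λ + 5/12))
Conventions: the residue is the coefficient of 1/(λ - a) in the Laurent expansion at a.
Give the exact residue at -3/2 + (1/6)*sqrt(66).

The factor λ**2 + 3*λ + 5/12 splits as (λ - a)(λ - a') with a = -3/2 + (1/6)*sqrt(66), a' = -3/2 - (1/6)*sqrt(66). At the order-1 pole a set g(λ) = (λ - a)*f(λ) = [24/(37*(λ - 6/5))] / (λ - a').
Simple pole: residue = g(a) at a = -3/2 + (1/6)*sqrt(66), which is -3600/60569 - (9720/666259)*sqrt(66).

The residue is -3600/60569 - (9720/666259)*sqrt(66).


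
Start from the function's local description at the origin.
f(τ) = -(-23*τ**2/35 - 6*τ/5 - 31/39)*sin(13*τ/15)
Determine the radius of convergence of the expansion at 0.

The factor -sin(13*τ/15) is entire and contributes no finite singular point.
The polynomial part has no poles.
No finite singular points: the Taylor series at 0 converges everywhere.

The radius of convergence is infinite.


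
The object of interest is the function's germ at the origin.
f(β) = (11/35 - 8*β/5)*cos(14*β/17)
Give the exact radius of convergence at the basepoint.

The factor cos(14*β/17) is entire and contributes no finite singular point.
The polynomial part has no poles.
No finite singular points: the Taylor series at 0 converges everywhere.

The radius of convergence is infinite.


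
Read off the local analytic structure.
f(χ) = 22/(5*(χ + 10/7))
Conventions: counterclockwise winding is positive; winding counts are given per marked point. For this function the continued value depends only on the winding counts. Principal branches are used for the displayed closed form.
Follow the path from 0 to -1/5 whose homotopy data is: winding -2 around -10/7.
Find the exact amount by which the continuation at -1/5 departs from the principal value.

The function is rational, hence single-valued: continuing it around any pole returns the same value, so the difference is 0.

Continued minus principal equals 0.


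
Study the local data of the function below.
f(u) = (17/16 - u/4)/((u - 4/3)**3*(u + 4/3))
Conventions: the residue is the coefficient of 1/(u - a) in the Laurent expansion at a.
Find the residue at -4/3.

The residue is -603/8192.

At the order-1 pole -4/3 set g(u) = (u - (-4/3))*f(u) = (17/16 - u/4)/(u - 4/3)**3.
Simple pole: residue = g(a) at a = -4/3, which is -603/8192.


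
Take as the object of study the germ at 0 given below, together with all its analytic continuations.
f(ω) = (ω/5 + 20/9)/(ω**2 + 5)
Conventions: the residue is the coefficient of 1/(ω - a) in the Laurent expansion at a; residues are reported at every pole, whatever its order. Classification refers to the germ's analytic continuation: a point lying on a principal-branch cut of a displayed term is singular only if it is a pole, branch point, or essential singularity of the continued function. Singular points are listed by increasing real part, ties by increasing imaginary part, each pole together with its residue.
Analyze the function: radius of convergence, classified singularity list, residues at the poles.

Radius of convergence at 0: sqrt(5).
At -(sqrt(5))*i: a pole of order 1; residue (1/10) + ((2/9)*sqrt(5))*i.
At (sqrt(5))*i: a pole of order 1; residue (1/10) - ((2/9)*sqrt(5))*i.

Denominator factor (ω**2 + 5): discriminant -20, complex-conjugate roots (sqrt(5))*i and -(sqrt(5))*i; poles of order 1, moduli sqrt(5) and sqrt(5).
The radius of convergence is the smallest modulus among the singular points: sqrt(5).
The factor ω**2 + 5 splits as (ω - a)(ω - a') with a = -(sqrt(5))*i, a' = (sqrt(5))*i. At the order-1 pole a set g(ω) = (ω - a)*f(ω) = [ω/5 + 20/9] / (ω - a').
Simple pole: residue = g(a) at a = -(sqrt(5))*i, which is (1/10) + ((2/9)*sqrt(5))*i.
The factor ω**2 + 5 splits as (ω - a)(ω - a') with a = (sqrt(5))*i, a' = -(sqrt(5))*i. At the order-1 pole a set g(ω) = (ω - a)*f(ω) = [ω/5 + 20/9] / (ω - a').
Simple pole: residue = g(a) at a = (sqrt(5))*i, which is (1/10) - ((2/9)*sqrt(5))*i.
List the singular points by increasing real part (a conjugate pair: the negative imaginary part first).


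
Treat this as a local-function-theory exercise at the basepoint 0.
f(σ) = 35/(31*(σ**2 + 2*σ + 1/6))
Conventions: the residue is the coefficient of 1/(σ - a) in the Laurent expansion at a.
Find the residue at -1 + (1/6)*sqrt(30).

The residue is (7/62)*sqrt(30).

The factor σ**2 + 2*σ + 1/6 splits as (σ - a)(σ - a') with a = -1 + (1/6)*sqrt(30), a' = -1 - (1/6)*sqrt(30). At the order-1 pole a set g(σ) = (σ - a)*f(σ) = [35/31] / (σ - a').
Simple pole: residue = g(a) at a = -1 + (1/6)*sqrt(30), which is (7/62)*sqrt(30).


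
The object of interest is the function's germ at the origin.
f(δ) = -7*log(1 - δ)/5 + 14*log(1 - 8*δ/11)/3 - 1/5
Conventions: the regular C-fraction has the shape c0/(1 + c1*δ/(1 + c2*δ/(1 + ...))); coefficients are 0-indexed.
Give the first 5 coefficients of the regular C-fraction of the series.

The regular C-fraction coefficients are [-1/5, -329/33, 30095/3102, -18311/31118230, -29735770026/6061764995].

Taylor coefficients (expand at 0): a_0 = -1/5, a_1 = -329/165, a_2 = -1939/3630, a_3 = -7889/59895, a_4 = 20741/878460.
c0 = a_0 = -1/5. Peel one level at a time: if S = 1 + c*δ/S' with S'(0) = 1, then c is the δ-coefficient of S and S' = c*δ/(S - 1).
S_1 = c0/f = 1 + (-329/33)*δ + (210665/2178)*δ^2 + ...; c1 = -329/33.
S_2 = c1*δ/(S_1 - 1) = 1 + (30095/3102)*δ + (18311/3207468)*δ^2 + ...; c2 = 30095/3102.
S_3 = c2*δ/(S_2 - 1) = 1 + (-18311/31118230)*δ + (-316337979/109590792025)*δ^2 + ...; c3 = -18311/31118230.
S_4 = c3*δ/(S_3 - 1) = 1 + (-29735770026/6061764995)*δ + ...; c4 = -29735770026/6061764995.


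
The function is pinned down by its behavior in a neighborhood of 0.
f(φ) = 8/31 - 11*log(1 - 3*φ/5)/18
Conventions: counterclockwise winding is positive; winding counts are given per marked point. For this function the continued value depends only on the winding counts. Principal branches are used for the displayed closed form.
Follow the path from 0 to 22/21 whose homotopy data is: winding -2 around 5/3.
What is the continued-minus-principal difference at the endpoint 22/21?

The rational part is single-valued and drops out of the difference; each branch term changes only by its own monodromy.
(-11/18)*log(1 - φ/(5/3)): each positive loop around 5/3 adds 2*pi*i to the log, so winding -2 contributes (-11/18)*(-2)*2*pi*i = (22/9)*pi*i.
Summing the contributions at φ = 22/21 gives (22/9)*pi*i.

Continued minus principal equals (22/9)*pi*i.


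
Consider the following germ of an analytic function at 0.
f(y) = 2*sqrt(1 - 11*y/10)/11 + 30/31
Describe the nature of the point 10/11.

The term (2/11)*sqrt(1 - y/(10/11)) has argument 1 - 10/11/(10/11) = 0 at 10/11: a square-root (algebraic, two-sheeted) branch point; the remaining terms are analytic or single-valued there.

The point is an algebraic (square-root) branch point.


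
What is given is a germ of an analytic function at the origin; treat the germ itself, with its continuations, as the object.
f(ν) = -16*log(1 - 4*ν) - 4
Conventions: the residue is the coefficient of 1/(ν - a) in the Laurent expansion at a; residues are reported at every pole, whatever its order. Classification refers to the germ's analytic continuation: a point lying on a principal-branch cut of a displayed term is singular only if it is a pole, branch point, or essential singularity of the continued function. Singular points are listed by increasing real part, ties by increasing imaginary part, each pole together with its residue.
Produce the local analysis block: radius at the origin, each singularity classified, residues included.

Branch term (-16)*log(1 - ν/(1/4)): its argument vanishes at ν = 1/4, a logarithmic branch point, modulus 1/4.
The radius of convergence is the smallest modulus among the singular points: 1/4.

Radius of convergence at 0: 1/4.
At 1/4: a logarithmic branch point.


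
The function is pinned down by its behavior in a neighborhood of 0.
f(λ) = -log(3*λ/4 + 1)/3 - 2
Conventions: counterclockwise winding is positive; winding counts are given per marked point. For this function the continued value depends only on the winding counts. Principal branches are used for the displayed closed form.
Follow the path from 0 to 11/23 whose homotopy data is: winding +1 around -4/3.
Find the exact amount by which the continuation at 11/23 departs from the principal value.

The rational part is single-valued and drops out of the difference; each branch term changes only by its own monodromy.
(-1/3)*log(1 - λ/(-4/3)): each positive loop around -4/3 adds 2*pi*i to the log, so winding +1 contributes (-1/3)*(1)*2*pi*i = -(2/3)*pi*i.
Summing the contributions at λ = 11/23 gives -(2/3)*pi*i.

Continued minus principal equals -(2/3)*pi*i.


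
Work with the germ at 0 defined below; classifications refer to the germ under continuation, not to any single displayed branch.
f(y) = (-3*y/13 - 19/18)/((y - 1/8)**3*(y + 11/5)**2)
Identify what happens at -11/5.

The point is a pole of order 2.

The denominator factor y + 11/5 vanishes at -11/5 and appears to the power 2; the numerator there equals -641/1170, nonzero, and no other factor vanishes.
Hence a pole whose order is the multiplicity, 2.


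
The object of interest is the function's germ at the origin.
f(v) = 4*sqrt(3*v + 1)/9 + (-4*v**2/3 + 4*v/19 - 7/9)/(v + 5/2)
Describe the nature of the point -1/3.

The term (4/9)*sqrt(1 - v/(-1/3)) has argument 1 - -1/3/(-1/3) = 0 at -1/3: a square-root (algebraic, two-sheeted) branch point; the remaining terms are analytic or single-valued there.

The point is an algebraic (square-root) branch point.


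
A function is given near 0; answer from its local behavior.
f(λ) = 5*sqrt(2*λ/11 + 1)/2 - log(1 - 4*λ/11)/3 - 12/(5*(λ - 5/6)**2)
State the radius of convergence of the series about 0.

Denominator factor (λ - 5/6)^2: pole of order 2 at 5/6, modulus 5/6.
Branch term (-1/3)*log(1 - λ/(11/4)): its argument vanishes at λ = 11/4, a logarithmic branch point, modulus 11/4.
Branch term (5/2)*sqrt(1 - λ/(-11/2)): its argument vanishes at λ = -11/2, a square-root branch point, modulus 11/2.
The radius of convergence is the smallest modulus among the singular points: 5/6.

The radius of convergence is 5/6.


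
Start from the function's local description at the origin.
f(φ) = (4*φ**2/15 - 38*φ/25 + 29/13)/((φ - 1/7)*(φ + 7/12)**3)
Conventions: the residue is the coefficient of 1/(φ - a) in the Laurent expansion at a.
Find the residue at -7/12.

At the order-3 pole -7/12 set g(φ) = (φ - (-7/12))^3*f(φ) = (4*φ**2/15 - 38*φ/25 + 29/13)/(φ - 1/7).
Order-3 pole: residue = g''(a)/2; g''(-7/12) = -777861504/73768825, so the residue is -388930752/73768825.

The residue is -388930752/73768825.


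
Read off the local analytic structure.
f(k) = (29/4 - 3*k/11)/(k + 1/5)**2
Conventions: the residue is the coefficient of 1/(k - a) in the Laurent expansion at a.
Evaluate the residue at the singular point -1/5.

At the order-2 pole -1/5 set g(k) = (k - (-1/5))^2*f(k) = 29/4 - 3*k/11.
Order-2 pole: residue = g'(a); g'(-1/5) = -3/11, so the residue is -3/11.

The residue is -3/11.


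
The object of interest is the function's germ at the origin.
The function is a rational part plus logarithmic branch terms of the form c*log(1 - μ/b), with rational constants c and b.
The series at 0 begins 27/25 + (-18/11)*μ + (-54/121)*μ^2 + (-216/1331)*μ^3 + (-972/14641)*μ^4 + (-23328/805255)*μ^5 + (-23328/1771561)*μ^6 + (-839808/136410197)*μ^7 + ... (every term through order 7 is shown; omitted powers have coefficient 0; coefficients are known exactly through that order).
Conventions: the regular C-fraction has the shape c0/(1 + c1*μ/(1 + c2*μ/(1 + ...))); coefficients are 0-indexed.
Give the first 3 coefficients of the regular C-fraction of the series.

Taylor coefficients (read off): a_0 = 27/25, a_1 = -18/11, a_2 = -54/121.
c0 = a_0 = 27/25. Peel one level at a time: if S = 1 + c*μ/S' with S'(0) = 1, then c is the μ-coefficient of S and S' = c*μ/(S - 1).
S_1 = c0/f = 1 + (50/33)*μ + (2950/1089)*μ^2 + ...; c1 = 50/33.
S_2 = c1*μ/(S_1 - 1) = 1 + (-59/33)*μ + ...; c2 = -59/33.

The regular C-fraction coefficients are [27/25, 50/33, -59/33].


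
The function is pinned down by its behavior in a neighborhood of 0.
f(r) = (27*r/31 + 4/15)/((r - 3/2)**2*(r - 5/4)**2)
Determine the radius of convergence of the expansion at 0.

Denominator factor (r - 5/4)^2: pole of order 2 at 5/4, modulus 5/4.
Denominator factor (r - 3/2)^2: pole of order 2 at 3/2, modulus 3/2.
The radius of convergence is the smallest modulus among the singular points: 5/4.

The radius of convergence is 5/4.


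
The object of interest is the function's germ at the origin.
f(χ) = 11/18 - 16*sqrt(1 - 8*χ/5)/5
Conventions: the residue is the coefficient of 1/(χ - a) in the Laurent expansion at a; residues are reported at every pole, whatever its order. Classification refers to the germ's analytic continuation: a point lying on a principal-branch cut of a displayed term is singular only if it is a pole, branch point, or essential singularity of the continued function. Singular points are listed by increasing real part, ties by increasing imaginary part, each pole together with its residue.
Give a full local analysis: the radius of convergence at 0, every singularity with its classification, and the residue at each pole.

Radius of convergence at 0: 5/8.
At 5/8: an algebraic (square-root) branch point.

Branch term (-16/5)*sqrt(1 - χ/(5/8)): its argument vanishes at χ = 5/8, a square-root branch point, modulus 5/8.
The radius of convergence is the smallest modulus among the singular points: 5/8.


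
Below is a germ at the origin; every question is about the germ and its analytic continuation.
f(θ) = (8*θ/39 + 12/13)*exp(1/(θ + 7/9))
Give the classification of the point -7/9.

The exponent 1/(θ - (-7/9)) has a pole at -7/9, so exp(1/(θ - (-7/9))) takes every nonzero value near it: an essential singularity (not a pole of any order).

The point is an essential singularity.


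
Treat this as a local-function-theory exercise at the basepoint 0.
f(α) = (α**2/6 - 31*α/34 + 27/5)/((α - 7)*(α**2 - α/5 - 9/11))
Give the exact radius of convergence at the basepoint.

The radius of convergence is -1/10 + (1/110)*sqrt(10021).

Denominator factor (α**2 - α/5 - 9/11): discriminant 911/275, real irrational roots 1/10 + (1/110)*sqrt(10021) and 1/10 - (1/110)*sqrt(10021); poles of order 1, moduli 1/10 + (1/110)*sqrt(10021) and -1/10 + (1/110)*sqrt(10021).
Denominator factor (α - 7): pole of order 1 at 7, modulus 7.
The radius of convergence is the smallest modulus among the singular points: -1/10 + (1/110)*sqrt(10021).


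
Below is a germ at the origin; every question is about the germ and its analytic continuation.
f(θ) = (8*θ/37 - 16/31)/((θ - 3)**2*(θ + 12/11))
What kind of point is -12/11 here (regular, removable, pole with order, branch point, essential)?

The point is a pole of order 1.

The denominator factor θ + 12/11 vanishes at -12/11 and appears to the power 1; the numerator there equals -9488/12617, nonzero, and no other factor vanishes.
Hence a pole whose order is the multiplicity, 1.


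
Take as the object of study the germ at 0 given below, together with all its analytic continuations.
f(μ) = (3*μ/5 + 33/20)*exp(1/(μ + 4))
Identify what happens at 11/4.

There is no denominator, hence no pole anywhere.
The essential point of exp(1/(μ - (-4))) is -4, not 11/4.
So the germ continues analytically to 11/4.

The point is a regular point.


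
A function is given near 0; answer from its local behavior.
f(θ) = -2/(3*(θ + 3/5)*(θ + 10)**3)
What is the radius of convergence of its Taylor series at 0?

The radius of convergence is 3/5.

Denominator factor (θ + 10)^3: pole of order 3 at -10, modulus 10.
Denominator factor (θ + 3/5): pole of order 1 at -3/5, modulus 3/5.
The radius of convergence is the smallest modulus among the singular points: 3/5.


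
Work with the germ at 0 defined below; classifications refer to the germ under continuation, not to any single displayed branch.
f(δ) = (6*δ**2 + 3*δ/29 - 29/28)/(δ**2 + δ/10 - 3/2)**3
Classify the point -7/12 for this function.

Denominator factors: δ**2 + δ/10 - 3/2 = -877/720 at δ = -7/12 — none vanishes.
So the germ continues analytically to -7/12.

The point is a regular point.


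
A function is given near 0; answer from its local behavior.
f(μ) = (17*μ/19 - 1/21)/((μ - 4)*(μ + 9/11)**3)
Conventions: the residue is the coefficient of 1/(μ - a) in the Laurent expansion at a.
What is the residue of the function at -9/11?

The residue is -1875379/59401923.

At the order-3 pole -9/11 set g(μ) = (μ - (-9/11))^3*f(μ) = (17*μ/19 - 1/21)/(μ - 4).
Order-3 pole: residue = g''(a)/2; g''(-9/11) = -3750758/59401923, so the residue is -1875379/59401923.


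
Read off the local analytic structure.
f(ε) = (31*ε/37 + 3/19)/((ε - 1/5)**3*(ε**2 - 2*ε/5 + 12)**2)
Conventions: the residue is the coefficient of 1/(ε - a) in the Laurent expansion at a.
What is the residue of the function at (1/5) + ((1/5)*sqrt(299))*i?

The factor ε**2 - 2*ε/5 + 12 splits as (ε - a)(ε - a') with a = (1/5) + ((1/5)*sqrt(299))*i, a' = (1/5) - ((1/5)*sqrt(299))*i. At the order-2 pole a set g(ε) = (ε - a)^2*f(ε) = [(31*ε/37 + 3/19)/(ε - 1/5)**3] / (ε - a')^2.
Order-2 pole: residue = g'(a); g'((1/5) + ((1/5)*sqrt(299))*i) = (275000/1445524769) + ((290625/3956173052)*sqrt(299))*i, so the residue is (275000/1445524769) + ((290625/3956173052)*sqrt(299))*i.

The residue is (275000/1445524769) + ((290625/3956173052)*sqrt(299))*i.


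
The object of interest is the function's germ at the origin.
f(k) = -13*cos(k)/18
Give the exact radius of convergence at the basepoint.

The factor cos(k) is entire and contributes no finite singular point.
The polynomial part has no poles.
No finite singular points: the Taylor series at 0 converges everywhere.

The radius of convergence is infinite.


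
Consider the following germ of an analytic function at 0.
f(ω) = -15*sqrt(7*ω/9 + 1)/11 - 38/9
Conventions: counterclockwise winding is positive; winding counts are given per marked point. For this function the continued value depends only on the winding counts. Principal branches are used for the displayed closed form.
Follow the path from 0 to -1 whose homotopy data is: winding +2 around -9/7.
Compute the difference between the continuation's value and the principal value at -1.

The rational part is single-valued and drops out of the difference; each branch term changes only by its own monodromy.
(-15/11)*sqrt(1 - ω/(-9/7)): winding +2 is even, the square root returns to the same sheet, contribution 0.
Summing the contributions at ω = -1 gives 0.

Continued minus principal equals 0.


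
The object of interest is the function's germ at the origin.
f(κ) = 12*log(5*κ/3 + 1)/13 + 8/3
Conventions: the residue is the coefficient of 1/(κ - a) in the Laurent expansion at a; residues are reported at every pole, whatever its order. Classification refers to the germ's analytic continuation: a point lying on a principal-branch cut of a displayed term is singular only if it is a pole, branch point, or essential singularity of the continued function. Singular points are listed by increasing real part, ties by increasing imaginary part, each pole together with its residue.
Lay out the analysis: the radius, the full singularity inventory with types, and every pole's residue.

Radius of convergence at 0: 3/5.
At -3/5: a logarithmic branch point.

Branch term (12/13)*log(1 - κ/(-3/5)): its argument vanishes at κ = -3/5, a logarithmic branch point, modulus 3/5.
The radius of convergence is the smallest modulus among the singular points: 3/5.


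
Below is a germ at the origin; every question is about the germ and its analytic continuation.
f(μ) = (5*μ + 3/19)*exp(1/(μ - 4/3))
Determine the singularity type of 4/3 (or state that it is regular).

The exponent 1/(μ - (4/3)) has a pole at 4/3, so exp(1/(μ - (4/3))) takes every nonzero value near it: an essential singularity (not a pole of any order).

The point is an essential singularity.


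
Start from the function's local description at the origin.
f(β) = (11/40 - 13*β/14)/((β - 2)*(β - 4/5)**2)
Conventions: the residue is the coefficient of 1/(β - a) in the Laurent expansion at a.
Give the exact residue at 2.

The residue is -2215/2016.

At the order-1 pole 2 set g(β) = (β - (2))*f(β) = (11/40 - 13*β/14)/(β - 4/5)**2.
Simple pole: residue = g(a) at a = 2, which is -2215/2016.


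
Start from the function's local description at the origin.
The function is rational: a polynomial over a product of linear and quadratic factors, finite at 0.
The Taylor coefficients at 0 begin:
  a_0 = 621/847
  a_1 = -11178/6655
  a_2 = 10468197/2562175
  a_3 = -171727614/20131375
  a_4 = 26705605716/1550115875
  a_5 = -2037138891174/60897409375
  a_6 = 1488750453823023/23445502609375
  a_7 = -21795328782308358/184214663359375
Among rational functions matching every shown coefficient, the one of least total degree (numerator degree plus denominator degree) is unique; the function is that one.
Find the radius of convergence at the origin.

No rational of total degree below 4 reproduces all 8 coefficients; solving the [0/4] Pade equations on them gives f(j) = 23/(21*(j**2 - 7*j/5 - 11/9)**2), whose expansion matches every shown term.
Denominator factor (j**2 - 7*j/5 - 11/9)^2: discriminant 1541/225, real irrational roots 7/10 + (1/30)*sqrt(1541) and 7/10 - (1/30)*sqrt(1541); poles of order 2, moduli 7/10 + (1/30)*sqrt(1541) and -7/10 + (1/30)*sqrt(1541).
The radius of convergence is the smallest modulus among the singular points: -7/10 + (1/30)*sqrt(1541).

The radius of convergence is -7/10 + (1/30)*sqrt(1541).


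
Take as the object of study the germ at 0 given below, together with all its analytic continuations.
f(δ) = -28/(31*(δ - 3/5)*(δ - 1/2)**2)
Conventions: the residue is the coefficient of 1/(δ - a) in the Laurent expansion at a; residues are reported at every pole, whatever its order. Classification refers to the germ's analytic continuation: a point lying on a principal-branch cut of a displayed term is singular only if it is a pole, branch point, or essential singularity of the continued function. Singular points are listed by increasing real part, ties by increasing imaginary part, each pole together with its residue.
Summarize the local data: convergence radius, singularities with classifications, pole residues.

Denominator factor (δ - 3/5): pole of order 1 at 3/5, modulus 3/5.
Denominator factor (δ - 1/2)^2: pole of order 2 at 1/2, modulus 1/2.
The radius of convergence is the smallest modulus among the singular points: 1/2.
At the order-2 pole 1/2 set g(δ) = (δ - (1/2))^2*f(δ) = -28/(31*(δ - 3/5)).
Order-2 pole: residue = g'(a); g'(1/2) = 2800/31, so the residue is 2800/31.
At the order-1 pole 3/5 set g(δ) = (δ - (3/5))*f(δ) = -28/(31*(δ - 1/2)**2).
Simple pole: residue = g(a) at a = 3/5, which is -2800/31.
List the singular points by increasing real part (a conjugate pair: the negative imaginary part first).

Radius of convergence at 0: 1/2.
At 1/2: a pole of order 2; residue 2800/31.
At 3/5: a pole of order 1; residue -2800/31.


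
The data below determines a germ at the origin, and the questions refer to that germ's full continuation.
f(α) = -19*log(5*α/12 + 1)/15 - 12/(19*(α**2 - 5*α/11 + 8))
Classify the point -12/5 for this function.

The point is a logarithmic branch point.

The term (-19/15)*log(1 - α/(-12/5)) has argument 1 - -12/5/(-12/5) = 0 at -12/5: a logarithmic (infinitely-sheeted) branch point; the remaining terms are analytic or single-valued there.
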